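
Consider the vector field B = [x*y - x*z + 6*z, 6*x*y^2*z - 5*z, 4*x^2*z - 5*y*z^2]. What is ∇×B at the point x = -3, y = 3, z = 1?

(∇×B)₁ = ∂B₃/∂y − ∂B₂/∂z = -6*x*y^2 - 5*z^2 + 5
(∇×B)₂ = ∂B₁/∂z − ∂B₃/∂x = -8*x*z - x + 6
(∇×B)₃ = ∂B₂/∂x − ∂B₁/∂y = -x + 6*y^2*z
∇×B = (-6*x*y^2 - 5*z^2 + 5, -8*x*z - x + 6, -x + 6*y^2*z)
At (-3, 3, 1): (162, 33, 57).

(162, 33, 57)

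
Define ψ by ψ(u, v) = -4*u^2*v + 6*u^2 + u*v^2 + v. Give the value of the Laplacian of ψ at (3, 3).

-6

∂²ψ/∂u² = 4*(-2*v + 3)
∂²ψ/∂v² = 2*u
∇²ψ = 2*u - 8*v + 12
At (3, 3): -6.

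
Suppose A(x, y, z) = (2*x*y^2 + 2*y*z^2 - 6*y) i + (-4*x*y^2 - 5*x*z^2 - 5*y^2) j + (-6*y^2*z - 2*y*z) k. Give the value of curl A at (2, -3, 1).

(∇×A)₁ = ∂A₃/∂y − ∂A₂/∂z = 10*x*z - 12*y*z - 2*z
(∇×A)₂ = ∂A₁/∂z − ∂A₃/∂x = 4*y*z
(∇×A)₃ = ∂A₂/∂x − ∂A₁/∂y = -4*x*y - 4*y^2 - 7*z^2 + 6
∇×A = (10*x*z - 12*y*z - 2*z, 4*y*z, -4*x*y - 4*y^2 - 7*z^2 + 6)
At (2, -3, 1): (54, -12, -13).

(54, -12, -13)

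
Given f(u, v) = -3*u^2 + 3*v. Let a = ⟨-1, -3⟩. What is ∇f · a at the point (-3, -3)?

∂f/∂u = -6*u
∂f/∂v = 3
∇f at (-3, -3) = (18, 3)
∇f · a = (18)(-1) + (3)(-3) = -27

-27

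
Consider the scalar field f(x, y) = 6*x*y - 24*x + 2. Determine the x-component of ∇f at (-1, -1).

(∇f)_1 = ∂f/∂x = 6*y - 24
At (-1, -1): -30.

-30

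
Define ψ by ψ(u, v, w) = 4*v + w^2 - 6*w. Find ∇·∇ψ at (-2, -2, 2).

2

∂²ψ/∂u² = 0
∂²ψ/∂v² = 0
∂²ψ/∂w² = 2
∇²ψ = 2
At (-2, -2, 2): 2.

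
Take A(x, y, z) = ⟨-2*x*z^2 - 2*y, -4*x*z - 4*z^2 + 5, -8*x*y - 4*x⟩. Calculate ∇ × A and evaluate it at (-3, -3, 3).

(36, 16, -10)

(∇×A)₁ = ∂A₃/∂y − ∂A₂/∂z = -4*x + 8*z
(∇×A)₂ = ∂A₁/∂z − ∂A₃/∂x = -4*x*z + 8*y + 4
(∇×A)₃ = ∂A₂/∂x − ∂A₁/∂y = -4*z + 2
∇×A = (-4*x + 8*z, -4*x*z + 8*y + 4, -4*z + 2)
At (-3, -3, 3): (36, 16, -10).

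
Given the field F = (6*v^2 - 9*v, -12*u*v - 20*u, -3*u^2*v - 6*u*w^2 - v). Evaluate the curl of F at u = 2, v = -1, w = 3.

(-13, 42, 13)

(∇×F)₁ = ∂F₃/∂v − ∂F₂/∂w = -3*u^2 - 1
(∇×F)₂ = ∂F₁/∂w − ∂F₃/∂u = 6*u*v + 6*w^2
(∇×F)₃ = ∂F₂/∂u − ∂F₁/∂v = -24*v - 11
∇×F = (-3*u^2 - 1, 6*u*v + 6*w^2, -24*v - 11)
At (2, -1, 3): (-13, 42, 13).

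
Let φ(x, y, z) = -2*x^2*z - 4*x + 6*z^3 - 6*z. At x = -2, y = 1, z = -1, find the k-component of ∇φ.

4

(∇φ)_3 = ∂φ/∂z = -2*x^2 + 18*z^2 - 6
At (-2, 1, -1): 4.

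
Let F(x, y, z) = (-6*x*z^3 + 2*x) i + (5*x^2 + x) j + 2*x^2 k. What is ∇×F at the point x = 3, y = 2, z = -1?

(∇×F)₁ = ∂F₃/∂y − ∂F₂/∂z = 0
(∇×F)₂ = ∂F₁/∂z − ∂F₃/∂x = -18*x*z^2 - 4*x
(∇×F)₃ = ∂F₂/∂x − ∂F₁/∂y = 10*x + 1
∇×F = (0, -18*x*z^2 - 4*x, 10*x + 1)
At (3, 2, -1): (0, -66, 31).

(0, -66, 31)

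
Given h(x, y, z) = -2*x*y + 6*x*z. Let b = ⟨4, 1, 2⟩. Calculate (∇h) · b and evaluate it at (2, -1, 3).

100

∂h/∂x = -2*y + 6*z
∂h/∂y = -2*x
∂h/∂z = 6*x
∇h at (2, -1, 3) = (20, -4, 12)
∇h · b = (20)(4) + (-4)(1) + (12)(2) = 100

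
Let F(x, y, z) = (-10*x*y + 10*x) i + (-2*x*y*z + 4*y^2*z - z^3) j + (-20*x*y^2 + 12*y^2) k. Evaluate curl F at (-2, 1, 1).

(∇×F)₁ = ∂F₃/∂y − ∂F₂/∂z = -38*x*y - 4*y^2 + 24*y + 3*z^2
(∇×F)₂ = ∂F₁/∂z − ∂F₃/∂x = 20*y^2
(∇×F)₃ = ∂F₂/∂x − ∂F₁/∂y = 10*x - 2*y*z
∇×F = (-38*x*y - 4*y^2 + 24*y + 3*z^2, 20*y^2, 10*x - 2*y*z)
At (-2, 1, 1): (99, 20, -22).

(99, 20, -22)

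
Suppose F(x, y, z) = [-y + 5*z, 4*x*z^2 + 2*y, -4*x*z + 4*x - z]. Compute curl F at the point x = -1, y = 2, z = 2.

(∇×F)₁ = ∂F₃/∂y − ∂F₂/∂z = -8*x*z
(∇×F)₂ = ∂F₁/∂z − ∂F₃/∂x = 4*z + 1
(∇×F)₃ = ∂F₂/∂x − ∂F₁/∂y = 4*z^2 + 1
∇×F = (-8*x*z, 4*z + 1, 4*z^2 + 1)
At (-1, 2, 2): (16, 9, 17).

(16, 9, 17)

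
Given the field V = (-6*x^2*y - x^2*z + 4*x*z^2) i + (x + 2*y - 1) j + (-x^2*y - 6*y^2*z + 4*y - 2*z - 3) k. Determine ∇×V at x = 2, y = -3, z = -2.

(∇×V)₁ = ∂V₃/∂y − ∂V₂/∂z = -x^2 - 12*y*z + 4
(∇×V)₂ = ∂V₁/∂z − ∂V₃/∂x = -x^2 + 2*x*y + 8*x*z
(∇×V)₃ = ∂V₂/∂x − ∂V₁/∂y = 6*x^2 + 1
∇×V = (-x^2 - 12*y*z + 4, -x^2 + 2*x*y + 8*x*z, 6*x^2 + 1)
At (2, -3, -2): (-72, -48, 25).

(-72, -48, 25)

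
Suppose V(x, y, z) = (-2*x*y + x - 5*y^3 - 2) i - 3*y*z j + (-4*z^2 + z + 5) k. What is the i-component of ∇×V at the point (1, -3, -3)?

-9

(∇×V)_1 = ∂V₃/∂y − ∂V₂/∂z
= 0 − (-3*y)
= 3*y
At (1, -3, -3): -9.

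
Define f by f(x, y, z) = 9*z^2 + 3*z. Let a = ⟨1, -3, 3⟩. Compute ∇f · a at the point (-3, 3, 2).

∂f/∂x = 0
∂f/∂y = 0
∂f/∂z = 18*z + 3
∇f at (-3, 3, 2) = (0, 0, 39)
∇f · a = (0)(1) + (0)(-3) + (39)(3) = 117

117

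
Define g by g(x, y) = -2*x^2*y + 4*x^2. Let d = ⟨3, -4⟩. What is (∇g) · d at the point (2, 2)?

∂g/∂x = -4*x*y + 8*x
∂g/∂y = -2*x^2
∇g at (2, 2) = (0, -8)
∇g · d = (0)(3) + (-8)(-4) = 32

32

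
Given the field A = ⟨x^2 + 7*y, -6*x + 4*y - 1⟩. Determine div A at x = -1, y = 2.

∂A₁/∂x = 2*x
∂A₂/∂y = 4
∇·A = 2*x + 4
At (-1, 2): 2.

2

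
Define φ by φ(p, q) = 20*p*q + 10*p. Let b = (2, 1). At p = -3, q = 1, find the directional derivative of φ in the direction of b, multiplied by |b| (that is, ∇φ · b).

∂φ/∂p = 20*q + 10
∂φ/∂q = 20*p
∇φ at (-3, 1) = (30, -60)
∇φ · b = (30)(2) + (-60)(1) = 0

0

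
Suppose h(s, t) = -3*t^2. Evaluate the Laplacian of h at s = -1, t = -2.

-6

∂²h/∂s² = 0
∂²h/∂t² = -6
∇²h = -6
At (-1, -2): -6.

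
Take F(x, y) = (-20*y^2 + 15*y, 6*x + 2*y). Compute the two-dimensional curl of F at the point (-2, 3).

111

∂F₂/∂x = 6
∂F₁/∂y = -40*y + 15
Scalar curl = 40*y - 9
At (-2, 3): 111.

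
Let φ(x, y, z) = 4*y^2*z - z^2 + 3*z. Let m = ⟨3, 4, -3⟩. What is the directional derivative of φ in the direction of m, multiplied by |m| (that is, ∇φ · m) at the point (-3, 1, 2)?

55

∂φ/∂x = 0
∂φ/∂y = 8*y*z
∂φ/∂z = 4*y^2 - 2*z + 3
∇φ at (-3, 1, 2) = (0, 16, 3)
∇φ · m = (0)(3) + (16)(4) + (3)(-3) = 55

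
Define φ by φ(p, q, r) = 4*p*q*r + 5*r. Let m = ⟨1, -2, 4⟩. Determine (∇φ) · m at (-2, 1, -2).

∂φ/∂p = 4*q*r
∂φ/∂q = 4*p*r
∂φ/∂r = 4*p*q + 5
∇φ at (-2, 1, -2) = (-8, 16, -3)
∇φ · m = (-8)(1) + (16)(-2) + (-3)(4) = -52

-52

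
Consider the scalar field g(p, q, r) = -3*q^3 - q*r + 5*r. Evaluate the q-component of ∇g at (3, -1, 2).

(∇g)_2 = ∂g/∂q = -9*q^2 - r
At (3, -1, 2): -11.

-11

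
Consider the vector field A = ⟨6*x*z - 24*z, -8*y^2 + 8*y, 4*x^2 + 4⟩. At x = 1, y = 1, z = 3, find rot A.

(∇×A)₁ = ∂A₃/∂y − ∂A₂/∂z = 0
(∇×A)₂ = ∂A₁/∂z − ∂A₃/∂x = -2*x - 24
(∇×A)₃ = ∂A₂/∂x − ∂A₁/∂y = 0
∇×A = (0, -2*x - 24, 0)
At (1, 1, 3): (0, -26, 0).

(0, -26, 0)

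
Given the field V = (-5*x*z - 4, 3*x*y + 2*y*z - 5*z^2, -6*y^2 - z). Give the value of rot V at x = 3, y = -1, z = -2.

(-6, -15, -3)

(∇×V)₁ = ∂V₃/∂y − ∂V₂/∂z = -14*y + 10*z
(∇×V)₂ = ∂V₁/∂z − ∂V₃/∂x = -5*x
(∇×V)₃ = ∂V₂/∂x − ∂V₁/∂y = 3*y
∇×V = (-14*y + 10*z, -5*x, 3*y)
At (3, -1, -2): (-6, -15, -3).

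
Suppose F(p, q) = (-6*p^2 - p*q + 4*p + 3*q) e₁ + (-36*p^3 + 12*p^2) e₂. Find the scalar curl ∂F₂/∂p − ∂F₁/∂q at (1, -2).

∂F₂/∂p = -108*p^2 + 24*p
∂F₁/∂q = -p + 3
Scalar curl = -108*p^2 + 25*p - 3
At (1, -2): -86.

-86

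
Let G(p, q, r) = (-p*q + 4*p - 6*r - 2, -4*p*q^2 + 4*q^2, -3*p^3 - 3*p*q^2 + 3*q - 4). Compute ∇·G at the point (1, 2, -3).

∂G₁/∂p = -q + 4
∂G₂/∂q = -8*p*q + 8*q
∂G₃/∂r = 0
∇·G = -8*p*q + 7*q + 4
At (1, 2, -3): 2.

2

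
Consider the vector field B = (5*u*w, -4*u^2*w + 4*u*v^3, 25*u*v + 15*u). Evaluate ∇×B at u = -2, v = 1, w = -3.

(∇×B)₁ = ∂B₃/∂v − ∂B₂/∂w = 4*u^2 + 25*u
(∇×B)₂ = ∂B₁/∂w − ∂B₃/∂u = 5*u - 25*v - 15
(∇×B)₃ = ∂B₂/∂u − ∂B₁/∂v = -8*u*w + 4*v^3
∇×B = (4*u^2 + 25*u, 5*u - 25*v - 15, -8*u*w + 4*v^3)
At (-2, 1, -3): (-34, -50, -44).

(-34, -50, -44)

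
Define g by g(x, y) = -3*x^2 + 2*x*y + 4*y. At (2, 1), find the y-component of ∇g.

(∇g)_2 = ∂g/∂y = 2*x + 4
At (2, 1): 8.

8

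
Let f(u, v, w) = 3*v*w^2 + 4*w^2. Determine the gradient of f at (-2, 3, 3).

∂f/∂u = 0
∂f/∂v = 3*w^2
∂f/∂w = 6*v*w + 8*w
∇f = (0, 3*w^2, 6*v*w + 8*w)
At (-2, 3, 3): (0, 27, 78).

(0, 27, 78)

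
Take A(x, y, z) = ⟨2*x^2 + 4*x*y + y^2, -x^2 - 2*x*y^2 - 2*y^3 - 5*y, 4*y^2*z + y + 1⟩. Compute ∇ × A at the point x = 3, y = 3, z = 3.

(∇×A)₁ = ∂A₃/∂y − ∂A₂/∂z = 8*y*z + 1
(∇×A)₂ = ∂A₁/∂z − ∂A₃/∂x = 0
(∇×A)₃ = ∂A₂/∂x − ∂A₁/∂y = -6*x - 2*y^2 - 2*y
∇×A = (8*y*z + 1, 0, -6*x - 2*y^2 - 2*y)
At (3, 3, 3): (73, 0, -42).

(73, 0, -42)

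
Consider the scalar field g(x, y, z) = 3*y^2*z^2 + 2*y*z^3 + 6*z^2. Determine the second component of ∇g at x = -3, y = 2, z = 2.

64

(∇g)_2 = ∂g/∂y = 6*y*z^2 + 2*z^3
At (-3, 2, 2): 64.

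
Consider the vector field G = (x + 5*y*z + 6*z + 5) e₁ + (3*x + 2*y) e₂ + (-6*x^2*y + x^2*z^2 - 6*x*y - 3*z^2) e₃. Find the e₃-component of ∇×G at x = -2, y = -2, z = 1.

-2

(∇×G)_3 = ∂G₂/∂x − ∂G₁/∂y
= 3 − (5*z)
= -5*z + 3
At (-2, -2, 1): -2.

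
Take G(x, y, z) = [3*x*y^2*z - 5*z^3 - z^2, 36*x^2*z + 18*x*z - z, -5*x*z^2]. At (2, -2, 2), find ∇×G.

(-179, -20, 372)

(∇×G)₁ = ∂G₃/∂y − ∂G₂/∂z = -36*x^2 - 18*x + 1
(∇×G)₂ = ∂G₁/∂z − ∂G₃/∂x = 3*x*y^2 - 10*z^2 - 2*z
(∇×G)₃ = ∂G₂/∂x − ∂G₁/∂y = -6*x*y*z + 72*x*z + 18*z
∇×G = (-36*x^2 - 18*x + 1, 3*x*y^2 - 10*z^2 - 2*z, -6*x*y*z + 72*x*z + 18*z)
At (2, -2, 2): (-179, -20, 372).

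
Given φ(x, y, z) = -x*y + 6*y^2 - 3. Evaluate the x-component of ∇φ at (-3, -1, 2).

1

(∇φ)_1 = ∂φ/∂x = -y
At (-3, -1, 2): 1.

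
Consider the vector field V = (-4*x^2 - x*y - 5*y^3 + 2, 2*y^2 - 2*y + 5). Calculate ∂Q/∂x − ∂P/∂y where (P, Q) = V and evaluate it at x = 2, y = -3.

∂V₂/∂x = 0
∂V₁/∂y = -x - 15*y^2
Scalar curl = x + 15*y^2
At (2, -3): 137.

137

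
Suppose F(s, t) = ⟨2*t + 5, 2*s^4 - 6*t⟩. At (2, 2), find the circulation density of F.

62

∂F₂/∂s = 8*s^3
∂F₁/∂t = 2
Scalar curl = 8*s^3 - 2
At (2, 2): 62.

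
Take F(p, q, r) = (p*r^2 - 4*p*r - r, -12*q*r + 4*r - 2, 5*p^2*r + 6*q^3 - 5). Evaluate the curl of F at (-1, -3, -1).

(∇×F)₁ = ∂F₃/∂q − ∂F₂/∂r = 18*q^2 + 12*q - 4
(∇×F)₂ = ∂F₁/∂r − ∂F₃/∂p = -8*p*r - 4*p - 1
(∇×F)₃ = ∂F₂/∂p − ∂F₁/∂q = 0
∇×F = (18*q^2 + 12*q - 4, -8*p*r - 4*p - 1, 0)
At (-1, -3, -1): (122, -5, 0).

(122, -5, 0)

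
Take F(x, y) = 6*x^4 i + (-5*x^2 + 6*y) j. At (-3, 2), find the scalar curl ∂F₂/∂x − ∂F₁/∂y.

30

∂F₂/∂x = -10*x
∂F₁/∂y = 0
Scalar curl = -10*x
At (-3, 2): 30.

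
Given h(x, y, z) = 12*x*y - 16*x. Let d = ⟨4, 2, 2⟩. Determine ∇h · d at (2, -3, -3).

∂h/∂x = 12*y - 16
∂h/∂y = 12*x
∂h/∂z = 0
∇h at (2, -3, -3) = (-52, 24, 0)
∇h · d = (-52)(4) + (24)(2) + (0)(2) = -160

-160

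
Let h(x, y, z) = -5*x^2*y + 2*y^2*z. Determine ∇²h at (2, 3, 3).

∂²h/∂x² = -10*y
∂²h/∂y² = 4*z
∂²h/∂z² = 0
∇²h = -10*y + 4*z
At (2, 3, 3): -18.

-18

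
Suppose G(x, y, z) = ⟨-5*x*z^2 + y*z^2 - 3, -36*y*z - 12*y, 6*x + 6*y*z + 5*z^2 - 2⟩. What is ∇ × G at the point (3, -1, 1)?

(∇×G)₁ = ∂G₃/∂y − ∂G₂/∂z = 36*y + 6*z
(∇×G)₂ = ∂G₁/∂z − ∂G₃/∂x = -10*x*z + 2*y*z - 6
(∇×G)₃ = ∂G₂/∂x − ∂G₁/∂y = -z^2
∇×G = (36*y + 6*z, -10*x*z + 2*y*z - 6, -z^2)
At (3, -1, 1): (-30, -38, -1).

(-30, -38, -1)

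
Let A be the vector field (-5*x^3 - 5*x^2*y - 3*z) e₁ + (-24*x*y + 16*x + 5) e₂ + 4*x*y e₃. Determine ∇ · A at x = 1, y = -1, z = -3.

∂A₁/∂x = -15*x^2 - 10*x*y
∂A₂/∂y = -24*x
∂A₃/∂z = 0
∇·A = -15*x^2 - 10*x*y - 24*x
At (1, -1, -3): -29.

-29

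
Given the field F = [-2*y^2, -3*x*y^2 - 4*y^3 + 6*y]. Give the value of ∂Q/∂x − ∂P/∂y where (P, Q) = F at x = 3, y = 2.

∂F₂/∂x = -3*y^2
∂F₁/∂y = -4*y
Scalar curl = -3*y^2 + 4*y
At (3, 2): -4.

-4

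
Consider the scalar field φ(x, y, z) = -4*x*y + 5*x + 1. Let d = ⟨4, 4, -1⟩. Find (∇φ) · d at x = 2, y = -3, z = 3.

36

∂φ/∂x = -4*y + 5
∂φ/∂y = -4*x
∂φ/∂z = 0
∇φ at (2, -3, 3) = (17, -8, 0)
∇φ · d = (17)(4) + (-8)(4) + (0)(-1) = 36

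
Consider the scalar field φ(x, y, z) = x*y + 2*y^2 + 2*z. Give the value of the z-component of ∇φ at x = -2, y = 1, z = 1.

(∇φ)_3 = ∂φ/∂z = 2
At (-2, 1, 1): 2.

2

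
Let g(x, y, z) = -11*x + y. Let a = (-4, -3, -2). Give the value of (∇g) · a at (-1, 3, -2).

41

∂g/∂x = -11
∂g/∂y = 1
∂g/∂z = 0
∇g at (-1, 3, -2) = (-11, 1, 0)
∇g · a = (-11)(-4) + (1)(-3) + (0)(-2) = 41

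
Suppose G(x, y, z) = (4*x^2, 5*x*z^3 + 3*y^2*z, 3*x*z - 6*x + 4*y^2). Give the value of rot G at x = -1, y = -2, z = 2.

(32, 0, 40)

(∇×G)₁ = ∂G₃/∂y − ∂G₂/∂z = -15*x*z^2 - 3*y^2 + 8*y
(∇×G)₂ = ∂G₁/∂z − ∂G₃/∂x = -3*z + 6
(∇×G)₃ = ∂G₂/∂x − ∂G₁/∂y = 5*z^3
∇×G = (-15*x*z^2 - 3*y^2 + 8*y, -3*z + 6, 5*z^3)
At (-1, -2, 2): (32, 0, 40).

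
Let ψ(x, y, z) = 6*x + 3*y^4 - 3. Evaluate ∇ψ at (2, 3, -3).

∂ψ/∂x = 6
∂ψ/∂y = 12*y^3
∂ψ/∂z = 0
∇ψ = (6, 12*y^3, 0)
At (2, 3, -3): (6, 324, 0).

(6, 324, 0)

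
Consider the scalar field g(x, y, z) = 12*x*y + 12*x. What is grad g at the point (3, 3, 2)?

(48, 36, 0)

∂g/∂x = 12*y + 12
∂g/∂y = 12*x
∂g/∂z = 0
∇g = (12*y + 12, 12*x, 0)
At (3, 3, 2): (48, 36, 0).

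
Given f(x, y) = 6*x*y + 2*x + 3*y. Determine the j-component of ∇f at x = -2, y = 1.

-9

(∇f)_2 = ∂f/∂y = 6*x + 3
At (-2, 1): -9.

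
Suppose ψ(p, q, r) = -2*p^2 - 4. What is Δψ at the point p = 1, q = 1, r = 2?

-4

∂²ψ/∂p² = -4
∂²ψ/∂q² = 0
∂²ψ/∂r² = 0
∇²ψ = -4
At (1, 1, 2): -4.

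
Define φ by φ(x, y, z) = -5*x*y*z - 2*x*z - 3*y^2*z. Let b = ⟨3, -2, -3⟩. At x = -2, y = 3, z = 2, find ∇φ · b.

-91

∂φ/∂x = -5*y*z - 2*z
∂φ/∂y = -5*x*z - 6*y*z
∂φ/∂z = -5*x*y - 2*x - 3*y^2
∇φ at (-2, 3, 2) = (-34, -16, 7)
∇φ · b = (-34)(3) + (-16)(-2) + (7)(-3) = -91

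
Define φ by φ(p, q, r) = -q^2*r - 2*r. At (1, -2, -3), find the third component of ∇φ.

-6

(∇φ)_3 = ∂φ/∂r = -q^2 - 2
At (1, -2, -3): -6.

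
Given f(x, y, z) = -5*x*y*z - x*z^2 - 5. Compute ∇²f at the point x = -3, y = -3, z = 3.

6

∂²f/∂x² = 0
∂²f/∂y² = 0
∂²f/∂z² = -2*x
∇²f = -2*x
At (-3, -3, 3): 6.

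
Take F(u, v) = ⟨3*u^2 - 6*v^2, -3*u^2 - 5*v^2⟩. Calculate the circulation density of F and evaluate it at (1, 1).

∂F₂/∂u = -6*u
∂F₁/∂v = -12*v
Scalar curl = -6*u + 12*v
At (1, 1): 6.

6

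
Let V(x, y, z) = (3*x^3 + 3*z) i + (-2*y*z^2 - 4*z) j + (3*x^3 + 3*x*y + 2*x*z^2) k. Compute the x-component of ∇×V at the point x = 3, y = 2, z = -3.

(∇×V)_1 = ∂V₃/∂y − ∂V₂/∂z
= 3*x − (-4*y*z - 4)
= 3*x + 4*y*z + 4
At (3, 2, -3): -11.

-11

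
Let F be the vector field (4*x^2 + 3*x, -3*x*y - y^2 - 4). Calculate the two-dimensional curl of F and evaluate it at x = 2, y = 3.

-9

∂F₂/∂x = -3*y
∂F₁/∂y = 0
Scalar curl = -3*y
At (2, 3): -9.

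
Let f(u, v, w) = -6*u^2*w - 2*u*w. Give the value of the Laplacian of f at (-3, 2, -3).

∂²f/∂u² = -12*w
∂²f/∂v² = 0
∂²f/∂w² = 0
∇²f = -12*w
At (-3, 2, -3): 36.

36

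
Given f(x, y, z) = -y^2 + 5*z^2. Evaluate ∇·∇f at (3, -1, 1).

8

∂²f/∂x² = 0
∂²f/∂y² = -2
∂²f/∂z² = 10
∇²f = 8
At (3, -1, 1): 8.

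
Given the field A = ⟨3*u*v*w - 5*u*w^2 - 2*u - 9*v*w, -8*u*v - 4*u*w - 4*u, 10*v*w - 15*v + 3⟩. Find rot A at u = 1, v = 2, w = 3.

(∇×A)₁ = ∂A₃/∂v − ∂A₂/∂w = 4*u + 10*w - 15
(∇×A)₂ = ∂A₁/∂w − ∂A₃/∂u = 3*u*v - 10*u*w - 9*v
(∇×A)₃ = ∂A₂/∂u − ∂A₁/∂v = -3*u*w - 8*v + 5*w - 4
∇×A = (4*u + 10*w - 15, 3*u*v - 10*u*w - 9*v, -3*u*w - 8*v + 5*w - 4)
At (1, 2, 3): (19, -42, -14).

(19, -42, -14)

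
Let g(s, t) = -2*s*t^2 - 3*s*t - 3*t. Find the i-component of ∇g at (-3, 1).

(∇g)_1 = ∂g/∂s = -2*t^2 - 3*t
At (-3, 1): -5.

-5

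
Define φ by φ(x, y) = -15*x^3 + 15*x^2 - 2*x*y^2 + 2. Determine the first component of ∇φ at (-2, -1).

(∇φ)_1 = ∂φ/∂x = -45*x^2 + 30*x - 2*y^2
At (-2, -1): -242.

-242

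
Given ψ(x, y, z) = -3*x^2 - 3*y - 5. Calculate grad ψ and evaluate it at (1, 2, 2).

∂ψ/∂x = -6*x
∂ψ/∂y = -3
∂ψ/∂z = 0
∇ψ = (-6*x, -3, 0)
At (1, 2, 2): (-6, -3, 0).

(-6, -3, 0)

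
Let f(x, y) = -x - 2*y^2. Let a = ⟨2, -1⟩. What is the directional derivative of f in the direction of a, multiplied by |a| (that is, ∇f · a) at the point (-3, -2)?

∂f/∂x = -1
∂f/∂y = -4*y
∇f at (-3, -2) = (-1, 8)
∇f · a = (-1)(2) + (8)(-1) = -10

-10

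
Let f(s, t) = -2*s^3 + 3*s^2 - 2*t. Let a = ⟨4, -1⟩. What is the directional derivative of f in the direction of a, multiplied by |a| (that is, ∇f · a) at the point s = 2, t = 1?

-46

∂f/∂s = -6*s^2 + 6*s
∂f/∂t = -2
∇f at (2, 1) = (-12, -2)
∇f · a = (-12)(4) + (-2)(-1) = -46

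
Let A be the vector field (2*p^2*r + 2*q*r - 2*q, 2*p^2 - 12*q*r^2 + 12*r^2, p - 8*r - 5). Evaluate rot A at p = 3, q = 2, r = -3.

(∇×A)₁ = ∂A₃/∂q − ∂A₂/∂r = 24*q*r - 24*r
(∇×A)₂ = ∂A₁/∂r − ∂A₃/∂p = 2*p^2 + 2*q - 1
(∇×A)₃ = ∂A₂/∂p − ∂A₁/∂q = 4*p - 2*r + 2
∇×A = (24*q*r - 24*r, 2*p^2 + 2*q - 1, 4*p - 2*r + 2)
At (3, 2, -3): (-72, 21, 20).

(-72, 21, 20)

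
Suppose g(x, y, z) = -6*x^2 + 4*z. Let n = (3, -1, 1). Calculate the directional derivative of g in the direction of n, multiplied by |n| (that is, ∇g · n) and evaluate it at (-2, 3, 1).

76

∂g/∂x = -12*x
∂g/∂y = 0
∂g/∂z = 4
∇g at (-2, 3, 1) = (24, 0, 4)
∇g · n = (24)(3) + (0)(-1) + (4)(1) = 76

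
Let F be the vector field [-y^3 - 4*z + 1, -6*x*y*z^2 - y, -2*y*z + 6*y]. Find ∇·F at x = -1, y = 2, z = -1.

∂F₁/∂x = 0
∂F₂/∂y = -6*x*z^2 - 1
∂F₃/∂z = -2*y
∇·F = -6*x*z^2 - 2*y - 1
At (-1, 2, -1): 1.

1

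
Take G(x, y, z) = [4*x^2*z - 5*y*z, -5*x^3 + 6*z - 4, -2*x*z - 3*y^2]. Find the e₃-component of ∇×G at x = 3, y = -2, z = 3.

-120

(∇×G)_3 = ∂G₂/∂x − ∂G₁/∂y
= -15*x^2 − (-5*z)
= -15*x^2 + 5*z
At (3, -2, 3): -120.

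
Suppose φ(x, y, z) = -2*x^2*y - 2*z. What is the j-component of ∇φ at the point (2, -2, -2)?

(∇φ)_2 = ∂φ/∂y = -2*x^2
At (2, -2, -2): -8.

-8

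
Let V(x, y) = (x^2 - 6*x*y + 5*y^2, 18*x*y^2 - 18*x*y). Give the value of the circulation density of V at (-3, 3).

60

∂V₂/∂x = 18*y^2 - 18*y
∂V₁/∂y = -6*x + 10*y
Scalar curl = 6*x + 18*y^2 - 28*y
At (-3, 3): 60.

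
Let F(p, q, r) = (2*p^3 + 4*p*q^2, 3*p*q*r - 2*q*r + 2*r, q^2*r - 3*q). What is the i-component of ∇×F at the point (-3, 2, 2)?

25

(∇×F)_1 = ∂F₃/∂q − ∂F₂/∂r
= 2*q*r - 3 − (3*p*q - 2*q + 2)
= -3*p*q + 2*q*r + 2*q - 5
At (-3, 2, 2): 25.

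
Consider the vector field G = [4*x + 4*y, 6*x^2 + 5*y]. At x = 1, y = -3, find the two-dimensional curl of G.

∂G₂/∂x = 12*x
∂G₁/∂y = 4
Scalar curl = 12*x - 4
At (1, -3): 8.

8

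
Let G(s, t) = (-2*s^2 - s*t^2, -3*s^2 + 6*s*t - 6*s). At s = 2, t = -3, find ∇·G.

-5

∂G₁/∂s = -4*s - t^2
∂G₂/∂t = 6*s
∇·G = 2*s - t^2
At (2, -3): -5.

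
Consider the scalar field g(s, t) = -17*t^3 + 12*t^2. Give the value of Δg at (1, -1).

∂²g/∂s² = 0
∂²g/∂t² = 6*(-17*t + 4)
∇²g = -102*t + 24
At (1, -1): 126.

126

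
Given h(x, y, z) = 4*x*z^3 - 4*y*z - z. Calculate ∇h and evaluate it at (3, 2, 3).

∂h/∂x = 4*z^3
∂h/∂y = -4*z
∂h/∂z = 12*x*z^2 - 4*y - 1
∇h = (4*z^3, -4*z, 12*x*z^2 - 4*y - 1)
At (3, 2, 3): (108, -12, 315).

(108, -12, 315)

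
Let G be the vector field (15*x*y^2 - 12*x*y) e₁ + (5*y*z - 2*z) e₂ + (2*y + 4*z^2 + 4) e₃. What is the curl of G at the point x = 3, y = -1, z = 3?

(∇×G)₁ = ∂G₃/∂y − ∂G₂/∂z = -5*y + 4
(∇×G)₂ = ∂G₁/∂z − ∂G₃/∂x = 0
(∇×G)₃ = ∂G₂/∂x − ∂G₁/∂y = -30*x*y + 12*x
∇×G = (-5*y + 4, 0, -30*x*y + 12*x)
At (3, -1, 3): (9, 0, 126).

(9, 0, 126)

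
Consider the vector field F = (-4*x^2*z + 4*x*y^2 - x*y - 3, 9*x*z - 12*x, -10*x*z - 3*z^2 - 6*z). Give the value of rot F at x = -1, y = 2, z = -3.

(9, -34, -24)

(∇×F)₁ = ∂F₃/∂y − ∂F₂/∂z = -9*x
(∇×F)₂ = ∂F₁/∂z − ∂F₃/∂x = -4*x^2 + 10*z
(∇×F)₃ = ∂F₂/∂x − ∂F₁/∂y = -8*x*y + x + 9*z - 12
∇×F = (-9*x, -4*x^2 + 10*z, -8*x*y + x + 9*z - 12)
At (-1, 2, -3): (9, -34, -24).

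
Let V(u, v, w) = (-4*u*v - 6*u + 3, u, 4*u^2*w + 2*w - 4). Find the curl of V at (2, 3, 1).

(∇×V)₁ = ∂V₃/∂v − ∂V₂/∂w = 0
(∇×V)₂ = ∂V₁/∂w − ∂V₃/∂u = -8*u*w
(∇×V)₃ = ∂V₂/∂u − ∂V₁/∂v = 4*u + 1
∇×V = (0, -8*u*w, 4*u + 1)
At (2, 3, 1): (0, -16, 9).

(0, -16, 9)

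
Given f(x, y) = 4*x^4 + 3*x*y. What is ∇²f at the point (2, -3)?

∂²f/∂x² = 48*x^2
∂²f/∂y² = 0
∇²f = 48*x^2
At (2, -3): 192.

192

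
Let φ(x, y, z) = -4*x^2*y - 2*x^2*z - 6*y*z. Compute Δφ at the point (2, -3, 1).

∂²φ/∂x² = -4*(2*y + z)
∂²φ/∂y² = 0
∂²φ/∂z² = 0
∇²φ = -8*y - 4*z
At (2, -3, 1): 20.

20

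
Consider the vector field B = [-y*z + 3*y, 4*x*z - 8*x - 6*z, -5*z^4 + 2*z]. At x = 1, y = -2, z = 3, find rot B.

(2, 2, 4)

(∇×B)₁ = ∂B₃/∂y − ∂B₂/∂z = -4*x + 6
(∇×B)₂ = ∂B₁/∂z − ∂B₃/∂x = -y
(∇×B)₃ = ∂B₂/∂x − ∂B₁/∂y = 5*z - 11
∇×B = (-4*x + 6, -y, 5*z - 11)
At (1, -2, 3): (2, 2, 4).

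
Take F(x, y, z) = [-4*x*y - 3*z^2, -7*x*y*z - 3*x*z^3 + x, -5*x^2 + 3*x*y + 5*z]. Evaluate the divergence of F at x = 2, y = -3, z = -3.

59

∂F₁/∂x = -4*y
∂F₂/∂y = -7*x*z
∂F₃/∂z = 5
∇·F = -7*x*z - 4*y + 5
At (2, -3, -3): 59.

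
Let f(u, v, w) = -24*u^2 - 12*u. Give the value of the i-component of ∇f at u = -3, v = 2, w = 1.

(∇f)_1 = ∂f/∂u = -48*u - 12
At (-3, 2, 1): 132.

132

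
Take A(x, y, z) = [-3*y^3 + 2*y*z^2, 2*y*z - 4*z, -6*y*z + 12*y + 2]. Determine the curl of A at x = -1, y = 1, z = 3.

(∇×A)₁ = ∂A₃/∂y − ∂A₂/∂z = -2*y - 6*z + 16
(∇×A)₂ = ∂A₁/∂z − ∂A₃/∂x = 4*y*z
(∇×A)₃ = ∂A₂/∂x − ∂A₁/∂y = 9*y^2 - 2*z^2
∇×A = (-2*y - 6*z + 16, 4*y*z, 9*y^2 - 2*z^2)
At (-1, 1, 3): (-4, 12, -9).

(-4, 12, -9)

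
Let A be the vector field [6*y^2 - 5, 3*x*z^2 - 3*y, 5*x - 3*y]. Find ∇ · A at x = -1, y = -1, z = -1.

-3

∂A₁/∂x = 0
∂A₂/∂y = -3
∂A₃/∂z = 0
∇·A = -3
At (-1, -1, -1): -3.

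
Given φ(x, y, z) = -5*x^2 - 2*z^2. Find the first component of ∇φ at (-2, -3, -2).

20

(∇φ)_1 = ∂φ/∂x = -10*x
At (-2, -3, -2): 20.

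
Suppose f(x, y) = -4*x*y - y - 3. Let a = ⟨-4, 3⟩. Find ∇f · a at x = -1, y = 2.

41

∂f/∂x = -4*y
∂f/∂y = -4*x - 1
∇f at (-1, 2) = (-8, 3)
∇f · a = (-8)(-4) + (3)(3) = 41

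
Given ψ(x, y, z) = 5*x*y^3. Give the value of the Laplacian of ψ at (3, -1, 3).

-90

∂²ψ/∂x² = 0
∂²ψ/∂y² = 30*x*y
∂²ψ/∂z² = 0
∇²ψ = 30*x*y
At (3, -1, 3): -90.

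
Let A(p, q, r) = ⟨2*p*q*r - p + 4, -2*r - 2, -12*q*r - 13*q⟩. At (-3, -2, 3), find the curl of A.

(∇×A)₁ = ∂A₃/∂q − ∂A₂/∂r = -12*r - 11
(∇×A)₂ = ∂A₁/∂r − ∂A₃/∂p = 2*p*q
(∇×A)₃ = ∂A₂/∂p − ∂A₁/∂q = -2*p*r
∇×A = (-12*r - 11, 2*p*q, -2*p*r)
At (-3, -2, 3): (-47, 12, 18).

(-47, 12, 18)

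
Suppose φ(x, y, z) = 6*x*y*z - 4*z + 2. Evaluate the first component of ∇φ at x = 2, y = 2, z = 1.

12

(∇φ)_1 = ∂φ/∂x = 6*y*z
At (2, 2, 1): 12.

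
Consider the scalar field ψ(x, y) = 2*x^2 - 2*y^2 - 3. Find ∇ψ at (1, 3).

(4, -12)

∂ψ/∂x = 4*x
∂ψ/∂y = -4*y
∇ψ = (4*x, -4*y)
At (1, 3): (4, -12).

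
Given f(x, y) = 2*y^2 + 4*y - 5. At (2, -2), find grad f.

∂f/∂x = 0
∂f/∂y = 4*y + 4
∇f = (0, 4*y + 4)
At (2, -2): (0, -4).

(0, -4)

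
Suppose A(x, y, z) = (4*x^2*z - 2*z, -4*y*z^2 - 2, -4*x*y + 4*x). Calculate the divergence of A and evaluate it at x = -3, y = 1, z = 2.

-64

∂A₁/∂x = 8*x*z
∂A₂/∂y = -4*z^2
∂A₃/∂z = 0
∇·A = 8*x*z - 4*z^2
At (-3, 1, 2): -64.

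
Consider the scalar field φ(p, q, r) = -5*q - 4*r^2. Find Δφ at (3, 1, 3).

∂²φ/∂p² = 0
∂²φ/∂q² = 0
∂²φ/∂r² = -8
∇²φ = -8
At (3, 1, 3): -8.

-8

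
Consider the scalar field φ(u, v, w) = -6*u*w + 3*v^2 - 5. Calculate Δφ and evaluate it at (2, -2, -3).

∂²φ/∂u² = 0
∂²φ/∂v² = 6
∂²φ/∂w² = 0
∇²φ = 6
At (2, -2, -3): 6.

6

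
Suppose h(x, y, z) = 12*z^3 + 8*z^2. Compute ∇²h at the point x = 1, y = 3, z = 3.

∂²h/∂x² = 0
∂²h/∂y² = 0
∂²h/∂z² = 8*(9*z + 2)
∇²h = 72*z + 16
At (1, 3, 3): 232.

232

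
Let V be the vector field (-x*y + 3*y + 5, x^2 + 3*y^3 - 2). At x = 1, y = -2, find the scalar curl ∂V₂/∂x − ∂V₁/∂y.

∂V₂/∂x = 2*x
∂V₁/∂y = -x + 3
Scalar curl = 3*x - 3
At (1, -2): 0.

0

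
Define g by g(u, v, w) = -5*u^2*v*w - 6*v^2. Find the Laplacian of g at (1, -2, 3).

∂²g/∂u² = -10*v*w
∂²g/∂v² = -12
∂²g/∂w² = 0
∇²g = -10*v*w - 12
At (1, -2, 3): 48.

48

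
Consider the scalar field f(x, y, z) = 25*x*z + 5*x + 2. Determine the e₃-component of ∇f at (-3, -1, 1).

(∇f)_3 = ∂f/∂z = 25*x
At (-3, -1, 1): -75.

-75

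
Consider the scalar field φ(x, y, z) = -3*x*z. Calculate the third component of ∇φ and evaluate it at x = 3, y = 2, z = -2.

-9

(∇φ)_3 = ∂φ/∂z = -3*x
At (3, 2, -2): -9.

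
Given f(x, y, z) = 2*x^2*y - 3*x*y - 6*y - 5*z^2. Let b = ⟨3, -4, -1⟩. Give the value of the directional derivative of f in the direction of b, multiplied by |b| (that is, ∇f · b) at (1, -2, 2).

∂f/∂x = 4*x*y - 3*y
∂f/∂y = 2*x^2 - 3*x - 6
∂f/∂z = -10*z
∇f at (1, -2, 2) = (-2, -7, -20)
∇f · b = (-2)(3) + (-7)(-4) + (-20)(-1) = 42

42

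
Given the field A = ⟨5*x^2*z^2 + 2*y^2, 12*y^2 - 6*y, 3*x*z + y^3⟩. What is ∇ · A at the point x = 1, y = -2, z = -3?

39

∂A₁/∂x = 10*x*z^2
∂A₂/∂y = 24*y - 6
∂A₃/∂z = 3*x
∇·A = 10*x*z^2 + 3*x + 24*y - 6
At (1, -2, -3): 39.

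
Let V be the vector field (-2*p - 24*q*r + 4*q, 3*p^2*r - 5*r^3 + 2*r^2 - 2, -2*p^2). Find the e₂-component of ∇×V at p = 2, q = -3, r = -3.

80

(∇×V)_2 = ∂V₁/∂r − ∂V₃/∂p
= -24*q − (-4*p)
= 4*p - 24*q
At (2, -3, -3): 80.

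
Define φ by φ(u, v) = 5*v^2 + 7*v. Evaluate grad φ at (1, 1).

∂φ/∂u = 0
∂φ/∂v = 10*v + 7
∇φ = (0, 10*v + 7)
At (1, 1): (0, 17).

(0, 17)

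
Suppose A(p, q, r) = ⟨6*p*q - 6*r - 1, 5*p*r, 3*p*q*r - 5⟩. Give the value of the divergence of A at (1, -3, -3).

-27

∂A₁/∂p = 6*q
∂A₂/∂q = 0
∂A₃/∂r = 3*p*q
∇·A = 3*p*q + 6*q
At (1, -3, -3): -27.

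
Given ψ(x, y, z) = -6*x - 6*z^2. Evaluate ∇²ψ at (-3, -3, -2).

-12

∂²ψ/∂x² = 0
∂²ψ/∂y² = 0
∂²ψ/∂z² = -12
∇²ψ = -12
At (-3, -3, -2): -12.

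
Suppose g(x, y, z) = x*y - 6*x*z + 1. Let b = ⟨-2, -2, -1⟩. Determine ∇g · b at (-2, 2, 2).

12

∂g/∂x = y - 6*z
∂g/∂y = x
∂g/∂z = -6*x
∇g at (-2, 2, 2) = (-10, -2, 12)
∇g · b = (-10)(-2) + (-2)(-2) + (12)(-1) = 12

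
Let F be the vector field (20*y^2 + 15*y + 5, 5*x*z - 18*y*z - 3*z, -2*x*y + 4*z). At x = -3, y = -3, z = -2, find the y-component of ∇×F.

-6

(∇×F)_2 = ∂F₁/∂z − ∂F₃/∂x
= 0 − (-2*y)
= 2*y
At (-3, -3, -2): -6.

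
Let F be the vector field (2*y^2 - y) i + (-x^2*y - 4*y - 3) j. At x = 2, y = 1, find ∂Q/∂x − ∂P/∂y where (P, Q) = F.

-7

∂F₂/∂x = -2*x*y
∂F₁/∂y = 4*y - 1
Scalar curl = -2*x*y - 4*y + 1
At (2, 1): -7.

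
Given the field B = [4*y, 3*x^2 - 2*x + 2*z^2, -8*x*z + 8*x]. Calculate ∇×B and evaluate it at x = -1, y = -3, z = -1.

(∇×B)₁ = ∂B₃/∂y − ∂B₂/∂z = -4*z
(∇×B)₂ = ∂B₁/∂z − ∂B₃/∂x = 8*z - 8
(∇×B)₃ = ∂B₂/∂x − ∂B₁/∂y = 6*x - 6
∇×B = (-4*z, 8*z - 8, 6*x - 6)
At (-1, -3, -1): (4, -16, -12).

(4, -16, -12)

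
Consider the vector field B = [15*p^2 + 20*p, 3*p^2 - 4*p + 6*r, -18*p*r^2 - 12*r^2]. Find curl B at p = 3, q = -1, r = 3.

(-6, 162, 14)

(∇×B)₁ = ∂B₃/∂q − ∂B₂/∂r = -6
(∇×B)₂ = ∂B₁/∂r − ∂B₃/∂p = 18*r^2
(∇×B)₃ = ∂B₂/∂p − ∂B₁/∂q = 6*p - 4
∇×B = (-6, 18*r^2, 6*p - 4)
At (3, -1, 3): (-6, 162, 14).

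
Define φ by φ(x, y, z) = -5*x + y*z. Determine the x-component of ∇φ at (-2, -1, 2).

-5

(∇φ)_1 = ∂φ/∂x = -5
At (-2, -1, 2): -5.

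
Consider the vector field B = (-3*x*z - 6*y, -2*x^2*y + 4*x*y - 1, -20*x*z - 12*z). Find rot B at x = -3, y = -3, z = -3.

(0, -51, -42)

(∇×B)₁ = ∂B₃/∂y − ∂B₂/∂z = 0
(∇×B)₂ = ∂B₁/∂z − ∂B₃/∂x = -3*x + 20*z
(∇×B)₃ = ∂B₂/∂x − ∂B₁/∂y = -4*x*y + 4*y + 6
∇×B = (0, -3*x + 20*z, -4*x*y + 4*y + 6)
At (-3, -3, -3): (0, -51, -42).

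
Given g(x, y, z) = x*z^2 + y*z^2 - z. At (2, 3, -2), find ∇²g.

∂²g/∂x² = 0
∂²g/∂y² = 0
∂²g/∂z² = 2*(x + y)
∇²g = 2*x + 2*y
At (2, 3, -2): 10.

10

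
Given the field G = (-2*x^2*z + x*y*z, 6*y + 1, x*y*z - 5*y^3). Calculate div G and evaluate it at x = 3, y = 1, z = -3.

∂G₁/∂x = -4*x*z + y*z
∂G₂/∂y = 6
∂G₃/∂z = x*y
∇·G = x*y - 4*x*z + y*z + 6
At (3, 1, -3): 42.

42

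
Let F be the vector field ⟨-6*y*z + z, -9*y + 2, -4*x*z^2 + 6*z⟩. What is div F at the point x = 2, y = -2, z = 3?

∂F₁/∂x = 0
∂F₂/∂y = -9
∂F₃/∂z = -8*x*z + 6
∇·F = -8*x*z - 3
At (2, -2, 3): -51.

-51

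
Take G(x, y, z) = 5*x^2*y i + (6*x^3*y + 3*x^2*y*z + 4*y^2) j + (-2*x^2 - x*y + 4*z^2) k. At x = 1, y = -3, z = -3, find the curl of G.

(8, 1, -5)

(∇×G)₁ = ∂G₃/∂y − ∂G₂/∂z = -3*x^2*y - x
(∇×G)₂ = ∂G₁/∂z − ∂G₃/∂x = 4*x + y
(∇×G)₃ = ∂G₂/∂x − ∂G₁/∂y = 18*x^2*y - 5*x^2 + 6*x*y*z
∇×G = (-3*x^2*y - x, 4*x + y, 18*x^2*y - 5*x^2 + 6*x*y*z)
At (1, -3, -3): (8, 1, -5).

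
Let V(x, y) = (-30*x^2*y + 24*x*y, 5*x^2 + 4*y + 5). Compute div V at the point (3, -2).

∂V₁/∂x = -60*x*y + 24*y
∂V₂/∂y = 4
∇·V = -60*x*y + 24*y + 4
At (3, -2): 316.

316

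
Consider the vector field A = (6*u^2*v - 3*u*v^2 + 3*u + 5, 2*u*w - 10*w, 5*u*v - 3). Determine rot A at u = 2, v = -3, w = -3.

(∇×A)₁ = ∂A₃/∂v − ∂A₂/∂w = 3*u + 10
(∇×A)₂ = ∂A₁/∂w − ∂A₃/∂u = -5*v
(∇×A)₃ = ∂A₂/∂u − ∂A₁/∂v = -6*u^2 + 6*u*v + 2*w
∇×A = (3*u + 10, -5*v, -6*u^2 + 6*u*v + 2*w)
At (2, -3, -3): (16, 15, -66).

(16, 15, -66)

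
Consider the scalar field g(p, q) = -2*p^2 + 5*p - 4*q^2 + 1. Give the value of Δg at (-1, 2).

∂²g/∂p² = -4
∂²g/∂q² = -8
∇²g = -12
At (-1, 2): -12.

-12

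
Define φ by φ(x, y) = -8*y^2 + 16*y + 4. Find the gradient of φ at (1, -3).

(0, 64)

∂φ/∂x = 0
∂φ/∂y = -16*y + 16
∇φ = (0, -16*y + 16)
At (1, -3): (0, 64).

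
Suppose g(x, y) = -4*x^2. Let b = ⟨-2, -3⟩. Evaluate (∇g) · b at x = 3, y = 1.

∂g/∂x = -8*x
∂g/∂y = 0
∇g at (3, 1) = (-24, 0)
∇g · b = (-24)(-2) + (0)(-3) = 48

48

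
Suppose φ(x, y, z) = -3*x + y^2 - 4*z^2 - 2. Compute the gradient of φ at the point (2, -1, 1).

(-3, -2, -8)

∂φ/∂x = -3
∂φ/∂y = 2*y
∂φ/∂z = -8*z
∇φ = (-3, 2*y, -8*z)
At (2, -1, 1): (-3, -2, -8).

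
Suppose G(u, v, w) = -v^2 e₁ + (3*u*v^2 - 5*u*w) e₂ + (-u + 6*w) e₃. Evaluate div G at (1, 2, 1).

∂G₁/∂u = 0
∂G₂/∂v = 6*u*v
∂G₃/∂w = 6
∇·G = 6*u*v + 6
At (1, 2, 1): 18.

18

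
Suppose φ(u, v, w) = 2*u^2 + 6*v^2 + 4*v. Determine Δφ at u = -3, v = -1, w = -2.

∂²φ/∂u² = 4
∂²φ/∂v² = 12
∂²φ/∂w² = 0
∇²φ = 16
At (-3, -1, -2): 16.

16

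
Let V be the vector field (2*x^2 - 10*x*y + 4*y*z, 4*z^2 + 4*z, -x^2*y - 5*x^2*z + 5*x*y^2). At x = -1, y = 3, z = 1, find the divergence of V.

∂V₁/∂x = 4*x - 10*y
∂V₂/∂y = 0
∂V₃/∂z = -5*x^2
∇·V = -5*x^2 + 4*x - 10*y
At (-1, 3, 1): -39.

-39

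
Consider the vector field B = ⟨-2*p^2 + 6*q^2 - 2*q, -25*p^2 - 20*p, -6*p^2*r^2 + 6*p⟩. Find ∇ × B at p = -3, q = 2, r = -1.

(0, -42, 108)

(∇×B)₁ = ∂B₃/∂q − ∂B₂/∂r = 0
(∇×B)₂ = ∂B₁/∂r − ∂B₃/∂p = 12*p*r^2 - 6
(∇×B)₃ = ∂B₂/∂p − ∂B₁/∂q = -50*p - 12*q - 18
∇×B = (0, 12*p*r^2 - 6, -50*p - 12*q - 18)
At (-3, 2, -1): (0, -42, 108).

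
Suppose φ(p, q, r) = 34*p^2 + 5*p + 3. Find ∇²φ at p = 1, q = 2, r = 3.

∂²φ/∂p² = 68
∂²φ/∂q² = 0
∂²φ/∂r² = 0
∇²φ = 68
At (1, 2, 3): 68.

68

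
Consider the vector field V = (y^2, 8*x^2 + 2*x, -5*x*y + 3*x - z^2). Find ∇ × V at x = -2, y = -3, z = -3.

(∇×V)₁ = ∂V₃/∂y − ∂V₂/∂z = -5*x
(∇×V)₂ = ∂V₁/∂z − ∂V₃/∂x = 5*y - 3
(∇×V)₃ = ∂V₂/∂x − ∂V₁/∂y = 16*x - 2*y + 2
∇×V = (-5*x, 5*y - 3, 16*x - 2*y + 2)
At (-2, -3, -3): (10, -18, -24).

(10, -18, -24)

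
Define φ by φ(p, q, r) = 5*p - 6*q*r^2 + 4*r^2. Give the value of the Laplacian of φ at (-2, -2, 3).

32

∂²φ/∂p² = 0
∂²φ/∂q² = 0
∂²φ/∂r² = 4*(-3*q + 2)
∇²φ = -12*q + 8
At (-2, -2, 3): 32.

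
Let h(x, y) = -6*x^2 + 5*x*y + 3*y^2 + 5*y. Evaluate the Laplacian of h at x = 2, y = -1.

-6

∂²h/∂x² = -12
∂²h/∂y² = 6
∇²h = -6
At (2, -1): -6.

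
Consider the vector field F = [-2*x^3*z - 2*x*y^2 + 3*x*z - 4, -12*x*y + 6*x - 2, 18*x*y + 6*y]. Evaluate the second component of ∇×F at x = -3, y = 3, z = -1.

(∇×F)_2 = ∂F₁/∂z − ∂F₃/∂x
= -2*x^3 + 3*x − (18*y)
= -2*x^3 + 3*x - 18*y
At (-3, 3, -1): -9.

-9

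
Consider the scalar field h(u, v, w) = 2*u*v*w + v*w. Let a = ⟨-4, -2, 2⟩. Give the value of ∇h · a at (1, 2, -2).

∂h/∂u = 2*v*w
∂h/∂v = 2*u*w + w
∂h/∂w = 2*u*v + v
∇h at (1, 2, -2) = (-8, -6, 6)
∇h · a = (-8)(-4) + (-6)(-2) + (6)(2) = 56

56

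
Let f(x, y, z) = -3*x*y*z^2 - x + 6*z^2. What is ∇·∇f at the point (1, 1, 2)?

∂²f/∂x² = 0
∂²f/∂y² = 0
∂²f/∂z² = 6*(-x*y + 2)
∇²f = -6*x*y + 12
At (1, 1, 2): 6.

6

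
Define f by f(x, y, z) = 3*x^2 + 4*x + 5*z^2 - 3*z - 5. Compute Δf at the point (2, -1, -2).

16

∂²f/∂x² = 6
∂²f/∂y² = 0
∂²f/∂z² = 10
∇²f = 16
At (2, -1, -2): 16.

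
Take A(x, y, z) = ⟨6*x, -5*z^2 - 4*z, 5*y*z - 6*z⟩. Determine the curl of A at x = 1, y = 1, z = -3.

(∇×A)₁ = ∂A₃/∂y − ∂A₂/∂z = 15*z + 4
(∇×A)₂ = ∂A₁/∂z − ∂A₃/∂x = 0
(∇×A)₃ = ∂A₂/∂x − ∂A₁/∂y = 0
∇×A = (15*z + 4, 0, 0)
At (1, 1, -3): (-41, 0, 0).

(-41, 0, 0)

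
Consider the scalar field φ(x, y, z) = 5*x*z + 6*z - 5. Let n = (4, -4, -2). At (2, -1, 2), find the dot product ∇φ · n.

8

∂φ/∂x = 5*z
∂φ/∂y = 0
∂φ/∂z = 5*x + 6
∇φ at (2, -1, 2) = (10, 0, 16)
∇φ · n = (10)(4) + (0)(-4) + (16)(-2) = 8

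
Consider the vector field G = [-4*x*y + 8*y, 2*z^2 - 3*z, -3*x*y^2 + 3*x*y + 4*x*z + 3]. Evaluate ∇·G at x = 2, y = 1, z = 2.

∂G₁/∂x = -4*y
∂G₂/∂y = 0
∂G₃/∂z = 4*x
∇·G = 4*x - 4*y
At (2, 1, 2): 4.

4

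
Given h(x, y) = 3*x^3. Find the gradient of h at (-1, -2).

∂h/∂x = 9*x^2
∂h/∂y = 0
∇h = (9*x^2, 0)
At (-1, -2): (9, 0).

(9, 0)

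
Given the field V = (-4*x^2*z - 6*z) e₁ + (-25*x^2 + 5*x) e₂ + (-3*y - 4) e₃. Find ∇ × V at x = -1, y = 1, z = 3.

(∇×V)₁ = ∂V₃/∂y − ∂V₂/∂z = -3
(∇×V)₂ = ∂V₁/∂z − ∂V₃/∂x = -4*x^2 - 6
(∇×V)₃ = ∂V₂/∂x − ∂V₁/∂y = -50*x + 5
∇×V = (-3, -4*x^2 - 6, -50*x + 5)
At (-1, 1, 3): (-3, -10, 55).

(-3, -10, 55)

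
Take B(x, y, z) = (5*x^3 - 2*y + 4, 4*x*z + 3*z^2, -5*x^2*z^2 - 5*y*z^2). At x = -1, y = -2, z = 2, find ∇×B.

(-28, -40, 10)

(∇×B)₁ = ∂B₃/∂y − ∂B₂/∂z = -4*x - 5*z^2 - 6*z
(∇×B)₂ = ∂B₁/∂z − ∂B₃/∂x = 10*x*z^2
(∇×B)₃ = ∂B₂/∂x − ∂B₁/∂y = 4*z + 2
∇×B = (-4*x - 5*z^2 - 6*z, 10*x*z^2, 4*z + 2)
At (-1, -2, 2): (-28, -40, 10).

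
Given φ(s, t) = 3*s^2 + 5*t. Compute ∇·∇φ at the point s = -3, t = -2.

6

∂²φ/∂s² = 6
∂²φ/∂t² = 0
∇²φ = 6
At (-3, -2): 6.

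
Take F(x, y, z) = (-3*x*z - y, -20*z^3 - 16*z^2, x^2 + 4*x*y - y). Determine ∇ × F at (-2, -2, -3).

(435, 18, 1)

(∇×F)₁ = ∂F₃/∂y − ∂F₂/∂z = 4*x + 60*z^2 + 32*z - 1
(∇×F)₂ = ∂F₁/∂z − ∂F₃/∂x = -5*x - 4*y
(∇×F)₃ = ∂F₂/∂x − ∂F₁/∂y = 1
∇×F = (4*x + 60*z^2 + 32*z - 1, -5*x - 4*y, 1)
At (-2, -2, -3): (435, 18, 1).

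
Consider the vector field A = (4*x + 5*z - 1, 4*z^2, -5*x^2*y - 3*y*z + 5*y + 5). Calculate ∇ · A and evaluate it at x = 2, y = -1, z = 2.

∂A₁/∂x = 4
∂A₂/∂y = 0
∂A₃/∂z = -3*y
∇·A = -3*y + 4
At (2, -1, 2): 7.

7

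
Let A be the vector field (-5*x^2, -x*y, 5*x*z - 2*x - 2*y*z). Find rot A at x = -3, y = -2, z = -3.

(6, 17, 2)

(∇×A)₁ = ∂A₃/∂y − ∂A₂/∂z = -2*z
(∇×A)₂ = ∂A₁/∂z − ∂A₃/∂x = -5*z + 2
(∇×A)₃ = ∂A₂/∂x − ∂A₁/∂y = -y
∇×A = (-2*z, -5*z + 2, -y)
At (-3, -2, -3): (6, 17, 2).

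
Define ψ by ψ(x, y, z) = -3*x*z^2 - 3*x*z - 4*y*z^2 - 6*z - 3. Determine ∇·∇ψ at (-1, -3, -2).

∂²ψ/∂x² = 0
∂²ψ/∂y² = 0
∂²ψ/∂z² = -2*(3*x + 4*y)
∇²ψ = -6*x - 8*y
At (-1, -3, -2): 30.

30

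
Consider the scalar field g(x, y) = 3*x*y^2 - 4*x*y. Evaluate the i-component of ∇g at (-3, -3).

(∇g)_1 = ∂g/∂x = 3*y^2 - 4*y
At (-3, -3): 39.

39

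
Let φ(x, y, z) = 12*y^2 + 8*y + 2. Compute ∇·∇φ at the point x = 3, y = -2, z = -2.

24

∂²φ/∂x² = 0
∂²φ/∂y² = 24
∂²φ/∂z² = 0
∇²φ = 24
At (3, -2, -2): 24.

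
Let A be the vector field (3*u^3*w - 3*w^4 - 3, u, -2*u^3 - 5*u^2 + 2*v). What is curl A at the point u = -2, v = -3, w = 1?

(2, -32, 1)

(∇×A)₁ = ∂A₃/∂v − ∂A₂/∂w = 2
(∇×A)₂ = ∂A₁/∂w − ∂A₃/∂u = 3*u^3 + 6*u^2 + 10*u - 12*w^3
(∇×A)₃ = ∂A₂/∂u − ∂A₁/∂v = 1
∇×A = (2, 3*u^3 + 6*u^2 + 10*u - 12*w^3, 1)
At (-2, -3, 1): (2, -32, 1).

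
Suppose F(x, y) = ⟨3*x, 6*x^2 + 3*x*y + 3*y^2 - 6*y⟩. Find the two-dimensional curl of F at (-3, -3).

-45

∂F₂/∂x = 12*x + 3*y
∂F₁/∂y = 0
Scalar curl = 12*x + 3*y
At (-3, -3): -45.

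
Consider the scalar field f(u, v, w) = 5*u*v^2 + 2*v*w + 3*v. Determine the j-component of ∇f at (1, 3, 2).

(∇f)_2 = ∂f/∂v = 10*u*v + 2*w + 3
At (1, 3, 2): 37.

37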